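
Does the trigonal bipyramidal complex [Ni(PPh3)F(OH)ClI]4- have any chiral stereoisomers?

A trigonal bipyramid has two axial and three equatorial sites, which are chemically inequivalent.
Exhaustive case analysis gives 10 geometric isomers.
Of these, 10 lack any improper symmetry element and so occur as enantiomeric pairs, giving 10 + 10 = 20 stereoisomers in total.

yes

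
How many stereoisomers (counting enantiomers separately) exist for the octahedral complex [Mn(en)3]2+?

Each en is bidentate and must span two cis positions.
Only one geometric arrangement is possible; it has no improper symmetry element, so it exists as a pair of enantiomers (2 stereoisomers).

2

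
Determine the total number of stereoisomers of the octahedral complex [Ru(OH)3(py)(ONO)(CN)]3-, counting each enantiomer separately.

5

The six octahedral sites form three mutually perpendicular trans pairs.
Working through the distinct placements yields 4 geometric isomers: OH mer (3 arrangements); OH fac (chiral).
One of these lacks any improper symmetry element and so occurs as an enantiomeric pair, giving 4 + 1 = 5 stereoisomers in total.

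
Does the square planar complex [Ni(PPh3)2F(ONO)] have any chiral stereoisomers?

In a square planar complex each vertex has one trans partner and two cis neighbours.
There are 2 geometric isomers: PPh3 cis; PPh3 trans.
Each arrangement has an internal mirror plane or centre of symmetry, so none is chiral.

no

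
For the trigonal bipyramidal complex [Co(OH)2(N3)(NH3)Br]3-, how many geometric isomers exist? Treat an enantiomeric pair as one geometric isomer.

7

A trigonal bipyramid has two axial and three equatorial sites, which are chemically inequivalent.
Placing the ligands in turn and identifying arrangements related by rotation or reflection leaves 7 distinct geometric isomers.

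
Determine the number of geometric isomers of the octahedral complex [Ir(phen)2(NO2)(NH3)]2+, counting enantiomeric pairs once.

2

In an octahedral complex each vertex has one trans partner and four cis neighbours.
Each phen is bidentate and must span two cis positions.
Systematic placement gives 2 geometric isomers: NO2 and NH3 mutually trans; NO2 and NH3 mutually cis (chiral).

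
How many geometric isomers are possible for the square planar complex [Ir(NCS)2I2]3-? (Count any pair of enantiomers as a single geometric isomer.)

2

A square has two trans pairs of vertices; adjacent vertices are cis.
Systematic placement gives 2 geometric isomers: NCS cis; NCS trans.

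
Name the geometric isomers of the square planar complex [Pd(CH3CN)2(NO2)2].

cis and trans

In a square planar complex each vertex has one trans partner and two cis neighbours.
Working through the distinct placements yields 2 geometric isomers: CH3CN cis; CH3CN trans.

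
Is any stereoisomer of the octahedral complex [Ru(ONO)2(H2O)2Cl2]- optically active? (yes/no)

An octahedron has six vertices in three trans pairs; every non-trans pair is cis.
Working through the distinct placements yields 5 geometric isomers: ONO trans, H2O trans, Cl trans; ONO cis, H2O cis, Cl trans; ONO trans, H2O cis, Cl cis; ONO cis, H2O cis, Cl cis (chiral); ONO cis, H2O trans, Cl cis.
One of these lacks any improper symmetry element and so occurs as an enantiomeric pair, giving 5 + 1 = 6 stereoisomers in total.

yes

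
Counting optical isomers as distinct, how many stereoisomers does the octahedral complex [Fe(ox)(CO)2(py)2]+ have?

4

The six octahedral sites form three mutually perpendicular trans pairs.
Each ox is bidentate and must span two cis positions.
Systematic placement gives 3 geometric isomers: CO trans, py cis; CO cis, py trans; CO cis, py cis (chiral).
One of these lacks any improper symmetry element and so occurs as an enantiomeric pair, giving 3 + 1 = 4 stereoisomers in total.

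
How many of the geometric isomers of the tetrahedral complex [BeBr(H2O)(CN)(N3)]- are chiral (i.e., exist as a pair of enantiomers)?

1

In a tetrahedral complex all four positions are equivalent and every pair of ligands is adjacent — there is no cis/trans distinction.
Only one geometric arrangement is possible; it has no improper symmetry element, so it exists as a pair of enantiomers (2 stereoisomers).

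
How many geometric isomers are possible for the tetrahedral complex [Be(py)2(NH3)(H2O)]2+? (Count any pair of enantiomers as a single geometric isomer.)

All four vertices of a tetrahedron are equivalent and mutually adjacent, so cis/trans isomerism cannot arise.
Only one geometric arrangement is possible.

1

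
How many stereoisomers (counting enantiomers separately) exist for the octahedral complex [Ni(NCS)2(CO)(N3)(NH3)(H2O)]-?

15

Placing the ligands in turn and identifying arrangements related by rotation or reflection leaves 9 distinct geometric isomers.
Of these, 6 lack any improper symmetry element and so occur as enantiomeric pairs, giving 9 + 6 = 15 stereoisomers in total.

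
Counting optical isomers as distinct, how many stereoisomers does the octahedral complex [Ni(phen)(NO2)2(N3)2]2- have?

4

The six octahedral sites form three mutually perpendicular trans pairs.
Each phen is bidentate and must span two cis positions.
Systematic placement gives 3 geometric isomers: NO2 cis, N3 trans; NO2 cis, N3 cis (chiral); NO2 trans, N3 cis.
One of these lacks any improper symmetry element and so occurs as an enantiomeric pair, giving 3 + 1 = 4 stereoisomers in total.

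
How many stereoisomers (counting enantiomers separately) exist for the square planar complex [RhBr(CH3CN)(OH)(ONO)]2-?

The distinct arrangements are (3 in all): (Br/OH trans, CH3CN/ONO trans); (Br/ONO trans, CH3CN/OH trans); (Br/CH3CN trans, OH/ONO trans).
Each arrangement has an internal mirror plane or centre of symmetry, so none is chiral.

3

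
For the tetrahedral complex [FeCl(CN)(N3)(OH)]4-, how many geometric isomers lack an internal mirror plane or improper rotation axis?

In a tetrahedral complex all four positions are equivalent and every pair of ligands is adjacent — there is no cis/trans distinction.
Only one geometric arrangement is possible; it has no improper symmetry element, so it exists as a pair of enantiomers (2 stereoisomers).

1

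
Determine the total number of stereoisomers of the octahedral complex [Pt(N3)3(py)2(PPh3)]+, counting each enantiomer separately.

3

Systematic placement gives 3 geometric isomers: N3 mer, py trans; N3 mer, py cis; N3 fac, py cis.
Each arrangement has an internal mirror plane or centre of symmetry, so none is chiral.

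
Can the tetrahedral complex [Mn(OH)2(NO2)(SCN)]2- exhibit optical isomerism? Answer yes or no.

no

In a tetrahedral complex all four positions are equivalent and every pair of ligands is adjacent — there is no cis/trans distinction.
Only one geometric arrangement is possible.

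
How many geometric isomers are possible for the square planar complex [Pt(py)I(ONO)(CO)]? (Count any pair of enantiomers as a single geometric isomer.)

3

Working through the distinct placements yields 3 geometric isomers: (CO/ONO trans, I/py trans); (CO/py trans, I/ONO trans); (CO/I trans, ONO/py trans).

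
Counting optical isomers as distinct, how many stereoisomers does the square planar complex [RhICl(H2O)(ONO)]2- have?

3

In a square planar complex each vertex has one trans partner and two cis neighbours.
The distinct arrangements are (3 in all): (Cl/I trans, H2O/ONO trans); (Cl/ONO trans, H2O/I trans); (Cl/H2O trans, I/ONO trans).
Each arrangement has an internal mirror plane or centre of symmetry, so none is chiral.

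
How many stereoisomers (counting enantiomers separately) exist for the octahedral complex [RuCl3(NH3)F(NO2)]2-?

The six octahedral sites form three mutually perpendicular trans pairs.
There are 4 geometric isomers: Cl mer (3 arrangements); Cl fac (chiral).
One of these lacks any improper symmetry element and so occurs as an enantiomeric pair, giving 4 + 1 = 5 stereoisomers in total.

5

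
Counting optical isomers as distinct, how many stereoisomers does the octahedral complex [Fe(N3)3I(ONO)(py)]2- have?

5

The distinct arrangements are (4 in all): N3 mer (3 arrangements); N3 fac (chiral).
One of these lacks any improper symmetry element and so occurs as an enantiomeric pair, giving 4 + 1 = 5 stereoisomers in total.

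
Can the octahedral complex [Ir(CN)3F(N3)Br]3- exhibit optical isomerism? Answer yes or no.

yes

In an octahedral complex each vertex has one trans partner and four cis neighbours.
The distinct arrangements are (4 in all): CN mer (3 arrangements); CN fac (chiral).
One of these lacks any improper symmetry element and so occurs as an enantiomeric pair, giving 4 + 1 = 5 stereoisomers in total.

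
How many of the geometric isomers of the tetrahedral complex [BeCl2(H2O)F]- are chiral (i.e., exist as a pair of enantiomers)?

0

All four vertices of a tetrahedron are equivalent and mutually adjacent, so cis/trans isomerism cannot arise.
Only one geometric arrangement is possible.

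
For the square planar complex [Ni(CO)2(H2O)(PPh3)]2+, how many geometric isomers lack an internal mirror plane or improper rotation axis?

In a square planar complex each vertex has one trans partner and two cis neighbours.
Working through the distinct placements yields 2 geometric isomers: CO cis; CO trans.
Each arrangement has an internal mirror plane or centre of symmetry, so none is chiral.

0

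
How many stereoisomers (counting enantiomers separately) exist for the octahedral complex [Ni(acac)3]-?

The six octahedral sites form three mutually perpendicular trans pairs.
Each acac is bidentate and must span two cis positions.
Only one geometric arrangement is possible; it has no improper symmetry element, so it exists as a pair of enantiomers (2 stereoisomers).

2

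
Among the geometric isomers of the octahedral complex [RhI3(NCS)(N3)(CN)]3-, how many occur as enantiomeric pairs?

1

The six octahedral sites form three mutually perpendicular trans pairs.
The distinct arrangements are (4 in all): I mer (3 arrangements); I fac (chiral).
One of these lacks any improper symmetry element and so occurs as an enantiomeric pair, giving 4 + 1 = 5 stereoisomers in total.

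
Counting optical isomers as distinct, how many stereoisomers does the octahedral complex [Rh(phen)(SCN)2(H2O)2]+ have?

In an octahedral complex each vertex has one trans partner and four cis neighbours.
Each phen is bidentate and must span two cis positions.
Systematic placement gives 3 geometric isomers: SCN cis, H2O trans; SCN cis, H2O cis (chiral); SCN trans, H2O cis.
One of these lacks any improper symmetry element and so occurs as an enantiomeric pair, giving 3 + 1 = 4 stereoisomers in total.

4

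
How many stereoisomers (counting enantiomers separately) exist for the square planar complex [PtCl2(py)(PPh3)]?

Systematic placement gives 2 geometric isomers: Cl cis; Cl trans.
Each arrangement has an internal mirror plane or centre of symmetry, so none is chiral.

2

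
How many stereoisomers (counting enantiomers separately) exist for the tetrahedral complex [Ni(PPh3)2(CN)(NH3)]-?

In a tetrahedral complex all four positions are equivalent and every pair of ligands is adjacent — there is no cis/trans distinction.
Only one geometric arrangement is possible.

1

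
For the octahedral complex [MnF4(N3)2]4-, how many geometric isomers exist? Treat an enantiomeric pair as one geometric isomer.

In an octahedral complex each vertex has one trans partner and four cis neighbours.
Systematic placement gives 2 geometric isomers: N3 trans; N3 cis.

2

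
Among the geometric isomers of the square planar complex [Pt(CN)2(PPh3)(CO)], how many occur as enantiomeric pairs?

Working through the distinct placements yields 2 geometric isomers: CN cis; CN trans.
Each arrangement has an internal mirror plane or centre of symmetry, so none is chiral.

0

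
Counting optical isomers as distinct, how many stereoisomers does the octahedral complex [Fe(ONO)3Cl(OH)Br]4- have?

An octahedron has six vertices in three trans pairs; every non-trans pair is cis.
There are 4 geometric isomers: ONO mer (3 arrangements); ONO fac (chiral).
One of these lacks any improper symmetry element and so occurs as an enantiomeric pair, giving 4 + 1 = 5 stereoisomers in total.

5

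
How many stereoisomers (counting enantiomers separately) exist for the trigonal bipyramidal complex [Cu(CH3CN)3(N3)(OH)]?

In a trigonal bipyramid the two axial positions differ from the three equatorial ones.
Systematic placement gives 4 geometric isomers: N3 equatorial, OH equatorial; N3 axial, OH equatorial; N3 equatorial, OH axial; N3 axial, OH axial.
Each arrangement has an internal mirror plane or centre of symmetry, so none is chiral.

4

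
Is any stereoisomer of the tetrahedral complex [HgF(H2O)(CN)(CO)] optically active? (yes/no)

yes

In a tetrahedral complex all four positions are equivalent and every pair of ligands is adjacent — there is no cis/trans distinction.
Only one geometric arrangement is possible; it has no improper symmetry element, so it exists as a pair of enantiomers (2 stereoisomers).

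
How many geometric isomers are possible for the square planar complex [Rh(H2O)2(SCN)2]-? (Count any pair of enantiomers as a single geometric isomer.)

A square has two trans pairs of vertices; adjacent vertices are cis.
Systematic placement gives 2 geometric isomers: H2O cis; H2O trans.

2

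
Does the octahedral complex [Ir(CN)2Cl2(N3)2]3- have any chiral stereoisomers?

An octahedron has six vertices in three trans pairs; every non-trans pair is cis.
There are 5 geometric isomers: CN trans, Cl trans, N3 trans; CN trans, Cl cis, N3 cis; CN cis, Cl cis, N3 trans; CN cis, Cl cis, N3 cis (chiral); CN cis, Cl trans, N3 cis.
One of these lacks any improper symmetry element and so occurs as an enantiomeric pair, giving 5 + 1 = 6 stereoisomers in total.

yes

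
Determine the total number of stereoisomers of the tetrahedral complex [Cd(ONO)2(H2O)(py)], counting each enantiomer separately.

In a tetrahedral complex all four positions are equivalent and every pair of ligands is adjacent — there is no cis/trans distinction.
Only one geometric arrangement is possible.

1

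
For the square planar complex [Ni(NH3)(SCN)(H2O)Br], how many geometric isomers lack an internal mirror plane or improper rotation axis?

0

In a square planar complex each vertex has one trans partner and two cis neighbours.
There are 3 geometric isomers: (Br/NH3 trans, H2O/SCN trans); (Br/SCN trans, H2O/NH3 trans); (Br/H2O trans, NH3/SCN trans).
Each arrangement has an internal mirror plane or centre of symmetry, so none is chiral.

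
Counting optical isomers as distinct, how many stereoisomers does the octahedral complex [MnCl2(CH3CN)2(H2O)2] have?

There are 5 geometric isomers: Cl trans, CH3CN trans, H2O trans; Cl cis, CH3CN trans, H2O cis; Cl cis, CH3CN cis, H2O trans; Cl cis, CH3CN cis, H2O cis (chiral); Cl trans, CH3CN cis, H2O cis.
One of these lacks any improper symmetry element and so occurs as an enantiomeric pair, giving 5 + 1 = 6 stereoisomers in total.

6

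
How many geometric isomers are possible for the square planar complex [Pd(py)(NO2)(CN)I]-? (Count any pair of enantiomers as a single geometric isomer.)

3

A square has two trans pairs of vertices; adjacent vertices are cis.
Systematic placement gives 3 geometric isomers: (CN/NO2 trans, I/py trans); (CN/py trans, I/NO2 trans); (CN/I trans, NO2/py trans).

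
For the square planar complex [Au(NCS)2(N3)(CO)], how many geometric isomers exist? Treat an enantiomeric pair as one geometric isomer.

2

There are 2 geometric isomers: NCS cis; NCS trans.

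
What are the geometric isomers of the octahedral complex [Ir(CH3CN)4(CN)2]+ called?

Systematic placement gives 2 geometric isomers: CN trans; CN cis.

cis and trans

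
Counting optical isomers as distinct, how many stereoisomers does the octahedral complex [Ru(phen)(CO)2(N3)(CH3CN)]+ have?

The six octahedral sites form three mutually perpendicular trans pairs.
Each phen is bidentate and must span two cis positions.
There are 4 geometric isomers: CO cis (3 arrangements, 2 chiral); CO trans.
Of these, 2 lack any improper symmetry element and so occur as enantiomeric pairs, giving 4 + 2 = 6 stereoisomers in total.

6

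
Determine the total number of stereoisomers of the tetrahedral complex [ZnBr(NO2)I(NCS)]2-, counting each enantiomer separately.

2

In a tetrahedral complex all four positions are equivalent and every pair of ligands is adjacent — there is no cis/trans distinction.
Only one geometric arrangement is possible; it has no improper symmetry element, so it exists as a pair of enantiomers (2 stereoisomers).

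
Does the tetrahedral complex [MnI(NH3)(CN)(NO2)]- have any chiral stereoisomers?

yes

In a tetrahedral complex all four positions are equivalent and every pair of ligands is adjacent — there is no cis/trans distinction.
Only one geometric arrangement is possible; it has no improper symmetry element, so it exists as a pair of enantiomers (2 stereoisomers).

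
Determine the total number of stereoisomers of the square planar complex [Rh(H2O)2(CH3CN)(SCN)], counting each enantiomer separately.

A square has two trans pairs of vertices; adjacent vertices are cis.
Working through the distinct placements yields 2 geometric isomers: H2O cis; H2O trans.
Each arrangement has an internal mirror plane or centre of symmetry, so none is chiral.

2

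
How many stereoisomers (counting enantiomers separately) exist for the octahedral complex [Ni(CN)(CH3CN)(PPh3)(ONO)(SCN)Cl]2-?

In an octahedral complex each vertex has one trans partner and four cis neighbours.
Exhaustive case analysis gives 15 geometric isomers.
Of these, 15 lack any improper symmetry element and so occur as enantiomeric pairs, giving 15 + 15 = 30 stereoisomers in total.

30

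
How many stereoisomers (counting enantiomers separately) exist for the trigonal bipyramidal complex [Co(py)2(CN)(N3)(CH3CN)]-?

A trigonal bipyramid has two axial and three equatorial sites, which are chemically inequivalent.
Placing the ligands in turn and identifying arrangements related by rotation or reflection leaves 7 distinct geometric isomers.
Of these, 3 lack any improper symmetry element and so occur as enantiomeric pairs, giving 7 + 3 = 10 stereoisomers in total.

10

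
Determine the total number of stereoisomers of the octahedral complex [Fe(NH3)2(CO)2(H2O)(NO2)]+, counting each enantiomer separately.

8

In an octahedral complex each vertex has one trans partner and four cis neighbours.
Systematic placement gives 6 geometric isomers: NH3 cis, CO trans; NH3 trans, CO trans; NH3 cis, CO cis (3 arrangements, 2 chiral); NH3 trans, CO cis.
Of these, 2 lack any improper symmetry element and so occur as enantiomeric pairs, giving 6 + 2 = 8 stereoisomers in total.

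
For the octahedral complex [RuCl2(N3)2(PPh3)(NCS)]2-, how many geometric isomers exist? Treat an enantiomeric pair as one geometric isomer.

An octahedron has six vertices in three trans pairs; every non-trans pair is cis.
Systematic placement gives 6 geometric isomers: Cl trans, N3 trans; Cl trans, N3 cis; Cl cis, N3 cis (3 arrangements, 2 chiral); Cl cis, N3 trans.

6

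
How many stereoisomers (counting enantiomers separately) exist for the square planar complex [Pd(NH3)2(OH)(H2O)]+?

There are 2 geometric isomers: NH3 cis; NH3 trans.
Each arrangement has an internal mirror plane or centre of symmetry, so none is chiral.

2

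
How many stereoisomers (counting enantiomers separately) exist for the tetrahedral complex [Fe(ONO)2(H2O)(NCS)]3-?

In a tetrahedral complex all four positions are equivalent and every pair of ligands is adjacent — there is no cis/trans distinction.
Only one geometric arrangement is possible.

1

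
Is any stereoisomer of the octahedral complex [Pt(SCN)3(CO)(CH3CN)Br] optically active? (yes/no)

In an octahedral complex each vertex has one trans partner and four cis neighbours.
There are 4 geometric isomers: SCN mer (3 arrangements); SCN fac (chiral).
One of these lacks any improper symmetry element and so occurs as an enantiomeric pair, giving 4 + 1 = 5 stereoisomers in total.

yes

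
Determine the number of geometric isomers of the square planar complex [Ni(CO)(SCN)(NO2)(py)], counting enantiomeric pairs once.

3

The distinct arrangements are (3 in all): (CO/SCN trans, NO2/py trans); (CO/py trans, NO2/SCN trans); (CO/NO2 trans, SCN/py trans).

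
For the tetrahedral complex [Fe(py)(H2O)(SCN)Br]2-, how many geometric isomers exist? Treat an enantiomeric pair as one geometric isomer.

All four vertices of a tetrahedron are equivalent and mutually adjacent, so cis/trans isomerism cannot arise.
Only one geometric arrangement is possible; it has no improper symmetry element, so it exists as a pair of enantiomers (2 stereoisomers).

1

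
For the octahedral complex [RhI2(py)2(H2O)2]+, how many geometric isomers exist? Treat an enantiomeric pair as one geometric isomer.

5

Working through the distinct placements yields 5 geometric isomers: I trans, py trans, H2O trans; I cis, py cis, H2O trans; I cis, py trans, H2O cis; I cis, py cis, H2O cis (chiral); I trans, py cis, H2O cis.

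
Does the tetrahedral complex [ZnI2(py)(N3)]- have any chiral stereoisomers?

In a tetrahedral complex all four positions are equivalent and every pair of ligands is adjacent — there is no cis/trans distinction.
Only one geometric arrangement is possible.

no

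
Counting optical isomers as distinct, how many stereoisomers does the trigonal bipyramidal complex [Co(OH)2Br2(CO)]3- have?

In a trigonal bipyramid the two axial positions differ from the three equatorial ones.
Placing the ligands in turn and identifying arrangements related by rotation or reflection leaves 5 distinct geometric isomers.
One of these lacks any improper symmetry element and so occurs as an enantiomeric pair, giving 5 + 1 = 6 stereoisomers in total.

6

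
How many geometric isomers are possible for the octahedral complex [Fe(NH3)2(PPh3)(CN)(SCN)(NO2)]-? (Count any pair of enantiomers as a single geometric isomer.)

Systematic enumeration (placing each ligand type in turn and discarding arrangements equivalent by rotation or reflection) gives 9 geometric isomers.

9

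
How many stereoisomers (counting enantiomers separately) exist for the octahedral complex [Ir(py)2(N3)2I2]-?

6

The distinct arrangements are (5 in all): py trans, N3 trans, I trans; py cis, N3 cis, I trans; py trans, N3 cis, I cis; py cis, N3 cis, I cis (chiral); py cis, N3 trans, I cis.
One of these lacks any improper symmetry element and so occurs as an enantiomeric pair, giving 5 + 1 = 6 stereoisomers in total.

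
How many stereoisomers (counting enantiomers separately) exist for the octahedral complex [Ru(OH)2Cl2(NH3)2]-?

6

Systematic placement gives 5 geometric isomers: OH trans, Cl trans, NH3 trans; OH cis, Cl trans, NH3 cis; OH trans, Cl cis, NH3 cis; OH cis, Cl cis, NH3 cis (chiral); OH cis, Cl cis, NH3 trans.
One of these lacks any improper symmetry element and so occurs as an enantiomeric pair, giving 5 + 1 = 6 stereoisomers in total.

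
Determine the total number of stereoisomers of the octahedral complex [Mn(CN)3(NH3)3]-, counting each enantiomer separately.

There are 2 geometric isomers: CN mer; CN fac.
Each arrangement has an internal mirror plane or centre of symmetry, so none is chiral.

2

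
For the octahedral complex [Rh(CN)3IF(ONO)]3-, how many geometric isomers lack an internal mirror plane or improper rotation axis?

1

An octahedron has six vertices in three trans pairs; every non-trans pair is cis.
The distinct arrangements are (4 in all): CN mer (3 arrangements); CN fac (chiral).
One of these lacks any improper symmetry element and so occurs as an enantiomeric pair, giving 4 + 1 = 5 stereoisomers in total.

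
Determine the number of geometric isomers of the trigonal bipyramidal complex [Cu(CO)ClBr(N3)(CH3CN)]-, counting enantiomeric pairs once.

10

A trigonal bipyramid has two axial and three equatorial sites, which are chemically inequivalent.
Systematic enumeration (placing each ligand type in turn and discarding arrangements equivalent by rotation or reflection) gives 10 geometric isomers.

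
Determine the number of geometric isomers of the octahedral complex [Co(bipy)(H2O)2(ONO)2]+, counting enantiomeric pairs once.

Each bipy is bidentate and must span two cis positions.
Working through the distinct placements yields 3 geometric isomers: H2O trans, ONO cis; H2O cis, ONO cis (chiral); H2O cis, ONO trans.

3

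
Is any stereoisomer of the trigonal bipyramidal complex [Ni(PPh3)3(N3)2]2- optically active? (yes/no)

In a trigonal bipyramid the two axial positions differ from the three equatorial ones.
Working through the distinct placements yields 3 geometric isomers: N3 both axial; N3 one axial, one equatorial; N3 both equatorial.
Each arrangement has an internal mirror plane or centre of symmetry, so none is chiral.

no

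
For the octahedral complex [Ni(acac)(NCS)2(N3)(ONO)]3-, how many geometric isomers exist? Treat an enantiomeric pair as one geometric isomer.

The six octahedral sites form three mutually perpendicular trans pairs.
Each acac is bidentate and must span two cis positions.
The distinct arrangements are (4 in all): NCS cis (3 arrangements, 2 chiral); NCS trans.

4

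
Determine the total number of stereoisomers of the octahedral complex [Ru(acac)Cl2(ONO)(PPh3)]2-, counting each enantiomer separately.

6

The six octahedral sites form three mutually perpendicular trans pairs.
Each acac is bidentate and must span two cis positions.
There are 4 geometric isomers: Cl trans; Cl cis (3 arrangements, 2 chiral).
Of these, 2 lack any improper symmetry element and so occur as enantiomeric pairs, giving 4 + 2 = 6 stereoisomers in total.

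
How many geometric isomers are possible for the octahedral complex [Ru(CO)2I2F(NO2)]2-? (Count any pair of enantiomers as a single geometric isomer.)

Working through the distinct placements yields 6 geometric isomers: CO trans, I cis; CO trans, I trans; CO cis, I cis (3 arrangements, 2 chiral); CO cis, I trans.

6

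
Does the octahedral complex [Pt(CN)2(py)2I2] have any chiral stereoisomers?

yes

The six octahedral sites form three mutually perpendicular trans pairs.
There are 5 geometric isomers: CN trans, py trans, I trans; CN trans, py cis, I cis; CN cis, py trans, I cis; CN cis, py cis, I cis (chiral); CN cis, py cis, I trans.
One of these lacks any improper symmetry element and so occurs as an enantiomeric pair, giving 5 + 1 = 6 stereoisomers in total.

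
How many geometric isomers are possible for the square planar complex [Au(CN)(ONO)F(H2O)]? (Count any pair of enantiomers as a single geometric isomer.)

3

A square has two trans pairs of vertices; adjacent vertices are cis.
Systematic placement gives 3 geometric isomers: (CN/H2O trans, F/ONO trans); (CN/ONO trans, F/H2O trans); (CN/F trans, H2O/ONO trans).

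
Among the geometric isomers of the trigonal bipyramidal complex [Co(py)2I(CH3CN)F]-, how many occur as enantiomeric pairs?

3

In a trigonal bipyramid the two axial positions differ from the three equatorial ones.
Placing the ligands in turn and identifying arrangements related by rotation or reflection leaves 7 distinct geometric isomers.
Of these, 3 lack any improper symmetry element and so occur as enantiomeric pairs, giving 7 + 3 = 10 stereoisomers in total.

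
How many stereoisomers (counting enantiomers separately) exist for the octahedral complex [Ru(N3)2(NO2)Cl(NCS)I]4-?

An octahedron has six vertices in three trans pairs; every non-trans pair is cis.
Systematic enumeration (placing each ligand type in turn and discarding arrangements equivalent by rotation or reflection) gives 9 geometric isomers.
Of these, 6 lack any improper symmetry element and so occur as enantiomeric pairs, giving 9 + 6 = 15 stereoisomers in total.

15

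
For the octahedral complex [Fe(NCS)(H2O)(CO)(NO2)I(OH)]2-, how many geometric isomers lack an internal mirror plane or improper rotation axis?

An octahedron has six vertices in three trans pairs; every non-trans pair is cis.
Placing the ligands in turn and identifying arrangements related by rotation or reflection leaves 15 distinct geometric isomers.
Of these, 15 lack any improper symmetry element and so occur as enantiomeric pairs, giving 15 + 15 = 30 stereoisomers in total.

15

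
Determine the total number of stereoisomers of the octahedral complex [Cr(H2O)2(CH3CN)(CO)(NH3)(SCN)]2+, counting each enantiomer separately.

15

The six octahedral sites form three mutually perpendicular trans pairs.
Exhaustive case analysis gives 9 geometric isomers.
Of these, 6 lack any improper symmetry element and so occur as enantiomeric pairs, giving 9 + 6 = 15 stereoisomers in total.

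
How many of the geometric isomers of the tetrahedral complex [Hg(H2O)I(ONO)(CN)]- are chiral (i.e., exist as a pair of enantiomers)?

All four vertices of a tetrahedron are equivalent and mutually adjacent, so cis/trans isomerism cannot arise.
Only one geometric arrangement is possible; it has no improper symmetry element, so it exists as a pair of enantiomers (2 stereoisomers).

1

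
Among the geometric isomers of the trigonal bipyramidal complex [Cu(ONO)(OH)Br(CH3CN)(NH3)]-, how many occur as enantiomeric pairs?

In a trigonal bipyramid the two axial positions differ from the three equatorial ones.
Placing the ligands in turn and identifying arrangements related by rotation or reflection leaves 10 distinct geometric isomers.
Of these, 10 lack any improper symmetry element and so occur as enantiomeric pairs, giving 10 + 10 = 20 stereoisomers in total.

10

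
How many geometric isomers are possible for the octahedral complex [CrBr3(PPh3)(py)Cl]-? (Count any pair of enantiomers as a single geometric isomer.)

Working through the distinct placements yields 4 geometric isomers: Br mer (3 arrangements); Br fac (chiral).

4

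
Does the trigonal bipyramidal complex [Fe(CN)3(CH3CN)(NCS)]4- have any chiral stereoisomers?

The distinct arrangements are (4 in all): CH3CN axial, NCS equatorial; CH3CN axial, NCS axial; CH3CN equatorial, NCS equatorial; CH3CN equatorial, NCS axial.
Each arrangement has an internal mirror plane or centre of symmetry, so none is chiral.

no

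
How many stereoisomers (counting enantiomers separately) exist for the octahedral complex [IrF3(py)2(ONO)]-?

The six octahedral sites form three mutually perpendicular trans pairs.
Working through the distinct placements yields 3 geometric isomers: F mer, py trans; F mer, py cis; F fac, py cis.
Each arrangement has an internal mirror plane or centre of symmetry, so none is chiral.

3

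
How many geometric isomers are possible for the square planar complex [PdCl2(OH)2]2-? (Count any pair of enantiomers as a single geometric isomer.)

2

In a square planar complex each vertex has one trans partner and two cis neighbours.
Systematic placement gives 2 geometric isomers: Cl cis; Cl trans.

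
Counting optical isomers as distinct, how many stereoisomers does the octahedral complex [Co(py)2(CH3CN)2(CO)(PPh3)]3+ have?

8

An octahedron has six vertices in three trans pairs; every non-trans pair is cis.
There are 6 geometric isomers: py trans, CH3CN trans; py cis, CH3CN trans; py trans, CH3CN cis; py cis, CH3CN cis (3 arrangements, 2 chiral).
Of these, 2 lack any improper symmetry element and so occur as enantiomeric pairs, giving 6 + 2 = 8 stereoisomers in total.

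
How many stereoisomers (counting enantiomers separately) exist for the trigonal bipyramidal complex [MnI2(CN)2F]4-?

6

In a trigonal bipyramid the two axial positions differ from the three equatorial ones.
Exhaustive case analysis gives 5 geometric isomers.
One of these lacks any improper symmetry element and so occurs as an enantiomeric pair, giving 5 + 1 = 6 stereoisomers in total.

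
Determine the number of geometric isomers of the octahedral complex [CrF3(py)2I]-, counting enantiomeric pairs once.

An octahedron has six vertices in three trans pairs; every non-trans pair is cis.
There are 3 geometric isomers: F mer, py trans; F mer, py cis; F fac, py cis.

3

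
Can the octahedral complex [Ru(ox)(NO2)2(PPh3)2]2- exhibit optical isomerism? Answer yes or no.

yes

In an octahedral complex each vertex has one trans partner and four cis neighbours.
Each ox is bidentate and must span two cis positions.
There are 3 geometric isomers: NO2 trans, PPh3 cis; NO2 cis, PPh3 cis (chiral); NO2 cis, PPh3 trans.
One of these lacks any improper symmetry element and so occurs as an enantiomeric pair, giving 3 + 1 = 4 stereoisomers in total.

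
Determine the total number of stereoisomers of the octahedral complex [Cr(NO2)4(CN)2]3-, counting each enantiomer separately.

In an octahedral complex each vertex has one trans partner and four cis neighbours.
There are 2 geometric isomers: CN trans; CN cis.
Each arrangement has an internal mirror plane or centre of symmetry, so none is chiral.

2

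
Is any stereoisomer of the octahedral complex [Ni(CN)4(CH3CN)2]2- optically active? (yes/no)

The six octahedral sites form three mutually perpendicular trans pairs.
There are 2 geometric isomers: CH3CN trans; CH3CN cis.
Each arrangement has an internal mirror plane or centre of symmetry, so none is chiral.

no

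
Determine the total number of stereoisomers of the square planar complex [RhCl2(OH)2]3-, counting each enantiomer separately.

2

A square has two trans pairs of vertices; adjacent vertices are cis.
Working through the distinct placements yields 2 geometric isomers: Cl cis; Cl trans.
Each arrangement has an internal mirror plane or centre of symmetry, so none is chiral.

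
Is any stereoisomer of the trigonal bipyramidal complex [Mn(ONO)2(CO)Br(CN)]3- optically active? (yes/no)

Placing the ligands in turn and identifying arrangements related by rotation or reflection leaves 7 distinct geometric isomers.
Of these, 3 lack any improper symmetry element and so occur as enantiomeric pairs, giving 7 + 3 = 10 stereoisomers in total.

yes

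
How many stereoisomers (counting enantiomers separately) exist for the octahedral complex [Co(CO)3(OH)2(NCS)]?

The distinct arrangements are (3 in all): CO mer, OH trans; CO mer, OH cis; CO fac, OH cis.
Each arrangement has an internal mirror plane or centre of symmetry, so none is chiral.

3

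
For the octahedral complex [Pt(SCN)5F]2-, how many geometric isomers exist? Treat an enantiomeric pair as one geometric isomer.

1

An octahedron has six vertices in three trans pairs; every non-trans pair is cis.
Only one geometric arrangement is possible.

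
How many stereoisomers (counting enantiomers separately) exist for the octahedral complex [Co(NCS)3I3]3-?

In an octahedral complex each vertex has one trans partner and four cis neighbours.
The distinct arrangements are (2 in all): NCS mer; NCS fac.
Each arrangement has an internal mirror plane or centre of symmetry, so none is chiral.

2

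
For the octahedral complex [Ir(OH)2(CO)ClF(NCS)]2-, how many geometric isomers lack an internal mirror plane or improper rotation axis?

6

Exhaustive case analysis gives 9 geometric isomers.
Of these, 6 lack any improper symmetry element and so occur as enantiomeric pairs, giving 9 + 6 = 15 stereoisomers in total.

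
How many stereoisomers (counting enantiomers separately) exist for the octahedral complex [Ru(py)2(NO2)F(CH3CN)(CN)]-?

15

The six octahedral sites form three mutually perpendicular trans pairs.
Placing the ligands in turn and identifying arrangements related by rotation or reflection leaves 9 distinct geometric isomers.
Of these, 6 lack any improper symmetry element and so occur as enantiomeric pairs, giving 9 + 6 = 15 stereoisomers in total.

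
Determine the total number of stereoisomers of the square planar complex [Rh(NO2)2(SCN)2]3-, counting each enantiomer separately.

The distinct arrangements are (2 in all): NO2 cis; NO2 trans.
Each arrangement has an internal mirror plane or centre of symmetry, so none is chiral.

2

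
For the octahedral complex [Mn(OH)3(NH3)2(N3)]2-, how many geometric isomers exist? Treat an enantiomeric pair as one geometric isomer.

3

The six octahedral sites form three mutually perpendicular trans pairs.
Systematic placement gives 3 geometric isomers: OH mer, NH3 cis; OH mer, NH3 trans; OH fac, NH3 cis.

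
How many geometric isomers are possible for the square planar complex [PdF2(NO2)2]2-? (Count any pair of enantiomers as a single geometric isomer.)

2

A square has two trans pairs of vertices; adjacent vertices are cis.
The distinct arrangements are (2 in all): F cis; F trans.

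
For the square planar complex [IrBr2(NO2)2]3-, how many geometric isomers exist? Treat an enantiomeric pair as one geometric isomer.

In a square planar complex each vertex has one trans partner and two cis neighbours.
The distinct arrangements are (2 in all): Br cis; Br trans.

2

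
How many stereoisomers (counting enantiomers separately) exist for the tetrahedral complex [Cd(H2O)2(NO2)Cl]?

1

In a tetrahedral complex all four positions are equivalent and every pair of ligands is adjacent — there is no cis/trans distinction.
Only one geometric arrangement is possible.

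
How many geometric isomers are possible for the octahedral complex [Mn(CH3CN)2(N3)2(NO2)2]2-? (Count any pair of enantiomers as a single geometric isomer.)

5

The six octahedral sites form three mutually perpendicular trans pairs.
There are 5 geometric isomers: CH3CN trans, N3 trans, NO2 trans; CH3CN trans, N3 cis, NO2 cis; CH3CN cis, N3 cis, NO2 trans; CH3CN cis, N3 cis, NO2 cis (chiral); CH3CN cis, N3 trans, NO2 cis.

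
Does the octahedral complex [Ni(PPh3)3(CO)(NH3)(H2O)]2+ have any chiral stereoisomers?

yes

In an octahedral complex each vertex has one trans partner and four cis neighbours.
Working through the distinct placements yields 4 geometric isomers: PPh3 mer (3 arrangements); PPh3 fac (chiral).
One of these lacks any improper symmetry element and so occurs as an enantiomeric pair, giving 4 + 1 = 5 stereoisomers in total.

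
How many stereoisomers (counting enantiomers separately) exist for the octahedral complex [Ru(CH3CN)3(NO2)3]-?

2

An octahedron has six vertices in three trans pairs; every non-trans pair is cis.
Systematic placement gives 2 geometric isomers: CH3CN mer; CH3CN fac.
Each arrangement has an internal mirror plane or centre of symmetry, so none is chiral.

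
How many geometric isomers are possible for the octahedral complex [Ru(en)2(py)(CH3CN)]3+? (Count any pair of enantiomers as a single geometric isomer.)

2

In an octahedral complex each vertex has one trans partner and four cis neighbours.
Each en is bidentate and must span two cis positions.
The distinct arrangements are (2 in all): py and CH3CN mutually cis (chiral); py and CH3CN mutually trans.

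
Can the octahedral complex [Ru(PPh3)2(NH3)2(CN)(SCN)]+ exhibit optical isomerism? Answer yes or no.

An octahedron has six vertices in three trans pairs; every non-trans pair is cis.
The distinct arrangements are (6 in all): PPh3 cis, NH3 cis (3 arrangements, 2 chiral); PPh3 trans, NH3 cis; PPh3 cis, NH3 trans; PPh3 trans, NH3 trans.
Of these, 2 lack any improper symmetry element and so occur as enantiomeric pairs, giving 6 + 2 = 8 stereoisomers in total.

yes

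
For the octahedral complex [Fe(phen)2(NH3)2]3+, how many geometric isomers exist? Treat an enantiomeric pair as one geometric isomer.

In an octahedral complex each vertex has one trans partner and four cis neighbours.
Each phen is bidentate and must span two cis positions.
Systematic placement gives 2 geometric isomers: NH3 trans; NH3 cis (chiral).

2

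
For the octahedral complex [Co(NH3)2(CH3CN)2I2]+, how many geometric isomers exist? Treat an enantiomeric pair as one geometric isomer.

Working through the distinct placements yields 5 geometric isomers: NH3 trans, CH3CN trans, I trans; NH3 cis, CH3CN trans, I cis; NH3 trans, CH3CN cis, I cis; NH3 cis, CH3CN cis, I cis (chiral); NH3 cis, CH3CN cis, I trans.

5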